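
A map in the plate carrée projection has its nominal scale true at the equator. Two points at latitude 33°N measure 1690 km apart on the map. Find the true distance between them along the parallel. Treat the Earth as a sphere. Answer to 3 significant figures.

1420 km

In the plate carrée (x = Rλ, y = Rφ), meridians are true-scale (h = 1) and parallels are stretched by k = sec φ.
Along the parallel at 33°, map distances are exaggerated by k = sec 33° = 1.192.
True distance = 1690 / 1.192 = 1690 × cos 33° ≈ 1420 km.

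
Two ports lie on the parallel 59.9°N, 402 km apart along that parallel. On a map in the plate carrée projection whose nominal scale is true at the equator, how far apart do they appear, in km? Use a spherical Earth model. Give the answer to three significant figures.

802 km

Plate carrée maps x = Rλ, y = Rφ. The meridian scale is h = 1 and the parallel scale is k = 1/cos φ = sec φ.
Along the parallel, k = sec 59.9° = 1/0.5015 = 1.994.
Map distance = 402 × 1.994 ≈ 802 km.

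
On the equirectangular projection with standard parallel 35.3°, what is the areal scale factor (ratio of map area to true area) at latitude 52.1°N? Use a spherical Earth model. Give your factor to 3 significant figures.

1.33

In the equirectangular projection with standard parallel φ₀ = 35.3° (x = Rλ cos φ₀, y = Rφ), meridians are true-scale (h = 1) and the parallel scale is k = cos φ₀ / cos φ.
Areal scale = h·k = 1 × cos φ₀ / cos φ; at 52.1°, h = 1.000, k = 1.329, so h·k = 1.329.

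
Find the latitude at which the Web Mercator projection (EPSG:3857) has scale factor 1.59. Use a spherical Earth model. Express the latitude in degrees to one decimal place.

51.0°

Mercator scale is k = sec φ = 1/cos φ.
1/cos φ = 1.59  ⇒  cos φ = 0.6289  ⇒  φ = arccos(0.6289) ≈ 51.0°.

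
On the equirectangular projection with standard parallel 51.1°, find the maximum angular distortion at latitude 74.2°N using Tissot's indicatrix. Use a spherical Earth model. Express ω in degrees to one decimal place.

46.5°

With standard parallel φ₀ = 51.1°, the equirectangular projection gives x = Rλ cos φ₀, y = Rφ, so h = 1 and k = cos 51.1° / cos φ.
At 74.2°: h = 1.000, k = 2.306; principal scales a = 2.306, b = 1.000.
sin(ω/2) = (a − b)/(a + b) = 1.306/3.306 = 0.3951, so ω = 2 arcsin(0.3951) ≈ 46.5°.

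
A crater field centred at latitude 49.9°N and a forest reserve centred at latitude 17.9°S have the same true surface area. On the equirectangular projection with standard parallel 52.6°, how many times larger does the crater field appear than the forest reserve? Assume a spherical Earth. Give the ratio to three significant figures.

The equidistant cylindrical projection with φ₀ = 52.6° has h = 1 (meridians true) and k = cos φ₀ / cos φ along parallels.
Areal scale at 49.9°: h·k = 1.000 × 0.9429 = 0.9429.
Areal scale at 17.9°: h·k = 1.000 × 0.6383 = 0.6383.
Ratio = 0.9429/0.6383 ≈ 1.48.

1.48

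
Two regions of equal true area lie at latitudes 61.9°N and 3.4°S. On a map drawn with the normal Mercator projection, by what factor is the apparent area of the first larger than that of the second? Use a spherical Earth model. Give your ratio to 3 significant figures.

4.49

Mercator areal scale is sec²φ.
At 61.9°: sec²(61.9°) = 1/0.4710² = 4.508.
At 3.4°: sec²(3.4°) = 1/0.9982² = 1.004.
Ratio = 4.508/1.004 = cos²(3.4°)/cos²(61.9°) ≈ 4.49.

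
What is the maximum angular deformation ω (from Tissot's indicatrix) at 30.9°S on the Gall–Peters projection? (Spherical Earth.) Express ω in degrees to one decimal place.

The Gall–Peters projection is cylindrical equal-area with φ₀ = 45°. Cylindrical equal-area (φ₀ = 45°): h = cos φ / cos 45° along meridians, k = cos 45° / cos φ along parallels; h·k = 1.
At 30.9°: h = 1.213, k = 0.8241; principal scales a = 1.213, b = 0.8241.
sin(ω/2) = (a − b)/(a + b) = 0.3894/2.038 = 0.1911, so ω = 2 arcsin(0.1911) ≈ 22.0°.

22.0°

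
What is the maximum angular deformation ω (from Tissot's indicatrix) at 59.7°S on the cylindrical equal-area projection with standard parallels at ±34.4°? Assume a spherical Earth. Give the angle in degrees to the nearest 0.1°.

For cylindrical equal-area with standard parallel φ₀, h = cos φ / cos φ₀ and k = cos φ₀ / cos φ, so h·k = 1.
At 59.7°: h = 0.6115, k = 1.635; principal scales a = 1.635, b = 0.6115.
sin(ω/2) = (a − b)/(a + b) = 1.024/2.247 = 0.4557, so ω = 2 arcsin(0.4557) ≈ 54.2°.

54.2°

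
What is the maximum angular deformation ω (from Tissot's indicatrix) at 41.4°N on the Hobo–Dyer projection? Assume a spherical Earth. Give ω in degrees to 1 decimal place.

6.4°

Hobo–Dyer is a cylindrical equal-area projection with standard parallels at ±37.5°. A cylindrical equal-area projection with standard parallel φ₀ has meridian scale h = cos φ / cos φ₀ and parallel scale k = cos φ₀ / cos φ (so areas are preserved, h·k = 1).
At 41.4°: h = 0.9455, k = 1.058; principal scales a = 1.058, b = 0.9455.
sin(ω/2) = (a − b)/(a + b) = 0.1122/2.003 = 0.05599, so ω = 2 arcsin(0.05599) ≈ 6.4°.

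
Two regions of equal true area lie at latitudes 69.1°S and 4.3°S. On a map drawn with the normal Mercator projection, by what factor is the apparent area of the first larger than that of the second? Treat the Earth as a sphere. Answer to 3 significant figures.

7.81

Mercator areal scale is sec²φ.
At 69.1°: sec²(69.1°) = 1/0.3567² = 7.858.
At 4.3°: sec²(4.3°) = 1/0.9972² = 1.006.
Ratio = 7.858/1.006 = cos²(4.3°)/cos²(69.1°) ≈ 7.81.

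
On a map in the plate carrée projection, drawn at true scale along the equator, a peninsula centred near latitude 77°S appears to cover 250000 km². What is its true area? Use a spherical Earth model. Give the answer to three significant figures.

56200 km²

For the equirectangular projection with φ₀ = 0 (plate carrée), h = 1 along meridians and k = sec φ along parallels.
Areal scale = h·k = 1 × sec φ; at 77°, h = 1.000, k = 4.445, so h·k = 4.445.
True area = apparent / (areal scale) = 250000 / 4.445 ≈ 56200 km².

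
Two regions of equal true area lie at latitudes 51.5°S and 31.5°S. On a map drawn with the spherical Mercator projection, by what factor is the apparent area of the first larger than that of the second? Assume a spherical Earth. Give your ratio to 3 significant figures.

1.88

Mercator is conformal with k = sec φ, so areal scale = k² = sec²φ.
At 51.5°: sec²(51.5°) = 1/0.6225² = 2.580.
At 31.5°: sec²(31.5°) = 1/0.8526² = 1.376.
Ratio = 2.580/1.376 = cos²(31.5°)/cos²(51.5°) ≈ 1.88.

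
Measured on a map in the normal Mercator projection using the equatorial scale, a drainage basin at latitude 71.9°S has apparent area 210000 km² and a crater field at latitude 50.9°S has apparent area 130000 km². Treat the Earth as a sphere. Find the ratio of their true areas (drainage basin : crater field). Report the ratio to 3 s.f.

Since Mercator area scale is 1/cos²φ, the true area equals the apparent area multiplied by cos²φ.
True area of drainage basin: 210000 × cos²(71.9°) = 210000 × 0.09652 = 20270 km².
True area of crater field: 130000 × cos²(50.9°) = 130000 × 0.3978 = 51710 km².
Ratio = 20270 / 51710 ≈ 0.392.

0.392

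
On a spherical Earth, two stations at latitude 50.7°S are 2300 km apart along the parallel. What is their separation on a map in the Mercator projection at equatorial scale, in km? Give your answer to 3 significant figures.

For Mercator, h = k = sec φ (a conformal cylindrical projection has a single point scale, 1/cos φ).
Along the parallel, k = sec 50.7° = 1/0.6334 = 1.579.
Map distance = 2300 × 1.579 ≈ 3630 km.

3630 km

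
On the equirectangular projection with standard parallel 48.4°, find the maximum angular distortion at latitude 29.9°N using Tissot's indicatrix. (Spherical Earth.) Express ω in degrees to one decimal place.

15.2°

With standard parallel φ₀ = 48.4°, the equirectangular projection gives x = Rλ cos φ₀, y = Rφ, so h = 1 and k = cos 48.4° / cos φ.
At 29.9°: h = 1.000, k = 0.7659; principal scales a = 1.000, b = 0.7659.
sin(ω/2) = (a − b)/(a + b) = 0.2341/1.766 = 0.1326, so ω = 2 arcsin(0.1326) ≈ 15.2°.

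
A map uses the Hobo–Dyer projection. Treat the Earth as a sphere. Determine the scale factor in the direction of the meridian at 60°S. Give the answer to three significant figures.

0.630

Hobo–Dyer is a cylindrical equal-area projection with standard parallels at ±37.5°. Cylindrical equal-area (φ₀ = 37.5°): h = cos φ / cos 37.5° along meridians, k = cos 37.5° / cos φ along parallels; h·k = 1.
h = cos 60° / cos 37.5° = 0.5000/0.7934 = 0.6302.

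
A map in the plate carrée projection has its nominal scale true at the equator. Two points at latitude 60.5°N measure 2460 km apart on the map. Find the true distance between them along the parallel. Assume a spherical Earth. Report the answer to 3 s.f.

In the plate carrée (x = Rλ, y = Rφ), meridians are true-scale (h = 1) and parallels are stretched by k = sec φ.
Along the parallel at 60.5°, map distances are exaggerated by k = sec 60.5° = 2.031.
True distance = 2460 / 2.031 = 2460 × cos 60.5° ≈ 1210 km.

1210 km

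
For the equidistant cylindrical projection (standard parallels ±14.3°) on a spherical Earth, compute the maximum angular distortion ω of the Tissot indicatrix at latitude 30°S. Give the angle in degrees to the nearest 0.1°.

With standard parallel φ₀ = 14.3°, the equirectangular projection gives x = Rλ cos φ₀, y = Rφ, so h = 1 and k = cos 14.3° / cos φ.
At 30°: h = 1.000, k = 1.119; principal scales a = 1.119, b = 1.000.
sin(ω/2) = (a − b)/(a + b) = 0.1189/2.119 = 0.05612, so ω = 2 arcsin(0.05612) ≈ 6.4°.

6.4°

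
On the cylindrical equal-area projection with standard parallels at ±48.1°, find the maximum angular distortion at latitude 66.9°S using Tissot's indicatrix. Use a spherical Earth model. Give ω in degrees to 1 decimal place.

For cylindrical equal-area with standard parallel φ₀, h = cos φ / cos φ₀ and k = cos φ₀ / cos φ, so h·k = 1.
At 66.9°: h = 0.5875, k = 1.702; principal scales a = 1.702, b = 0.5875.
sin(ω/2) = (a − b)/(a + b) = 1.115/2.290 = 0.4868, so ω = 2 arcsin(0.4868) ≈ 58.3°.

58.3°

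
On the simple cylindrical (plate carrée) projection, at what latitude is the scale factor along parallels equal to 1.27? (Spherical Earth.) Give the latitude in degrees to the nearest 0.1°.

38.1°

Plate carrée: h = 1, k = sec φ along parallels.
sec φ = 1.27  ⇒  cos φ = 0.7874  ⇒  φ ≈ 38.1°.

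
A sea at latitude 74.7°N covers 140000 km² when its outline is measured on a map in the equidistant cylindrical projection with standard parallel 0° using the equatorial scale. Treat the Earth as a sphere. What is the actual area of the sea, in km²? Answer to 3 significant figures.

36900 km²

In the plate carrée (x = Rλ, y = Rφ), meridians are true-scale (h = 1) and parallels are stretched by k = sec φ.
Areal scale = h·k = 1 × sec φ; at 74.7°, h = 1.000, k = 3.790, so h·k = 3.790.
True area = apparent / (areal scale) = 140000 / 3.790 ≈ 36900 km².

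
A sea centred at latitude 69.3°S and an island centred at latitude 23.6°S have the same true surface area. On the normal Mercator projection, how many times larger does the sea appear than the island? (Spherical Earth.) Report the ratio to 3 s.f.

Mercator areal scale is sec²φ.
At 69.3°: sec²(69.3°) = 1/0.3535² = 8.004.
At 23.6°: sec²(23.6°) = 1/0.9164² = 1.191.
Ratio = 8.004/1.191 = cos²(23.6°)/cos²(69.3°) ≈ 6.72.

6.72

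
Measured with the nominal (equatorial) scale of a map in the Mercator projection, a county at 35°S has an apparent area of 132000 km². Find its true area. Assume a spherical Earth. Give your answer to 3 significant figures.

88600 km²

For Mercator, h = k = sec φ (a conformal cylindrical projection has a single point scale, 1/cos φ).
Areal scale = k² = sec²φ = 1/cos²(35°) = 1/0.8192² = 1.490.
True area = apparent / (areal scale) = 132000 / 1.490 ≈ 88600 km².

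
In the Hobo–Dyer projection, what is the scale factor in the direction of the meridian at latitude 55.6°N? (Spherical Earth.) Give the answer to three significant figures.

Hobo–Dyer is a cylindrical equal-area projection with standard parallels at ±37.5°. Cylindrical equal-area (φ₀ = 37.5°): h = cos φ / cos 37.5° along meridians, k = cos 37.5° / cos φ along parallels; h·k = 1.
h = cos 55.6° / cos 37.5° = 0.5650/0.7934 = 0.7121.

0.712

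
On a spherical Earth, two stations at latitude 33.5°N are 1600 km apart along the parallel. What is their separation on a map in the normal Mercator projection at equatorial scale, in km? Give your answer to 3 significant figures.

For Mercator, h = k = sec φ (a conformal cylindrical projection has a single point scale, 1/cos φ).
Along the parallel, k = sec 33.5° = 1/0.8339 = 1.199.
Map distance = 1600 × 1.199 ≈ 1920 km.

1920 km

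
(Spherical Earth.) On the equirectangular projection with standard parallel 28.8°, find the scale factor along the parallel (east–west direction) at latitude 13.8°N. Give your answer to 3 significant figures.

0.902

In the equirectangular projection with standard parallel φ₀ = 28.8° (x = Rλ cos φ₀, y = Rφ), meridians are true-scale (h = 1) and the parallel scale is k = cos φ₀ / cos φ.
k = cos 28.8° / cos 13.8° = 0.8763/0.9711 = 0.9024.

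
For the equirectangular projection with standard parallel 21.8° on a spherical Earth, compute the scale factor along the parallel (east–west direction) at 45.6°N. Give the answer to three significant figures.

1.33

The equidistant cylindrical projection with φ₀ = 21.8° has h = 1 (meridians true) and k = cos φ₀ / cos φ along parallels.
k = cos 21.8° / cos 45.6° = 0.9285/0.6997 = 1.327.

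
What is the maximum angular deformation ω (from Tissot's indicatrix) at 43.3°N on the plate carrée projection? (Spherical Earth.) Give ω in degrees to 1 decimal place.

18.1°

Plate carrée maps x = Rλ, y = Rφ. The meridian scale is h = 1 and the parallel scale is k = 1/cos φ = sec φ.
At 43.3°: h = 1.000, k = 1.374; principal scales a = 1.374, b = 1.000.
sin(ω/2) = (a − b)/(a + b) = 0.3741/2.374 = 0.1576, so ω = 2 arcsin(0.1576) ≈ 18.1°.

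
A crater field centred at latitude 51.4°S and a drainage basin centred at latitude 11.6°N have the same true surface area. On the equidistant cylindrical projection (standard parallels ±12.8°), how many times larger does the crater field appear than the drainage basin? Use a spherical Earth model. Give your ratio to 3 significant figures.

In the equirectangular projection with standard parallel φ₀ = 12.8° (x = Rλ cos φ₀, y = Rφ), meridians are true-scale (h = 1) and the parallel scale is k = cos φ₀ / cos φ.
Areal scale at 51.4°: h·k = 1.000 × 1.563 = 1.563.
Areal scale at 11.6°: h·k = 1.000 × 0.9955 = 0.9955.
Ratio = 1.563/0.9955 ≈ 1.57.

1.57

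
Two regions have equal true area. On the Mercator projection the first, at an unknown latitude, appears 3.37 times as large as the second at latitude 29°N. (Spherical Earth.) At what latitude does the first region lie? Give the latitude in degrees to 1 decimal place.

61.5°

Mercator areal scale is sec²φ, so apparent-area ratio = sec²φ₁ / sec²φ₂ = cos²φ₂ / cos²φ₁.
cos²φ₂ / cos²φ₁ = 3.37  ⇒  cos φ₁ = cos 29° / √3.37 = 0.8746/1.836 = 0.4764.
φ₁ = arccos(0.4764) ≈ 61.5°.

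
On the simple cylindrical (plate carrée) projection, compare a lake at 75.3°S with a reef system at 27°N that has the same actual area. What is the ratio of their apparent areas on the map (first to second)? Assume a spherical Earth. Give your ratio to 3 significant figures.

Plate carrée maps x = Rλ, y = Rφ. The meridian scale is h = 1 and the parallel scale is k = 1/cos φ = sec φ.
Areal scale at 75.3°: h·k = 1.000 × 3.941 = 3.941.
Areal scale at 27°: h·k = 1.000 × 1.122 = 1.122.
Ratio = 3.941/1.122 ≈ 3.51.

3.51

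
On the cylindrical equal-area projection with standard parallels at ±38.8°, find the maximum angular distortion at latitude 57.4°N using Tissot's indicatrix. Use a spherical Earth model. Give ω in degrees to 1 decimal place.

41.4°

For cylindrical equal-area with standard parallel φ₀, h = cos φ / cos φ₀ and k = cos φ₀ / cos φ, so h·k = 1.
At 57.4°: h = 0.6913, k = 1.447; principal scales a = 1.447, b = 0.6913.
sin(ω/2) = (a − b)/(a + b) = 0.7552/2.138 = 0.3533, so ω = 2 arcsin(0.3533) ≈ 41.4°.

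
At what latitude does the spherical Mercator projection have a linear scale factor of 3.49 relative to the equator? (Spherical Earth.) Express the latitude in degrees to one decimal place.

73.3°

Mercator scale is k = sec φ = 1/cos φ.
1/cos φ = 3.49  ⇒  cos φ = 0.2865  ⇒  φ = arccos(0.2865) ≈ 73.3°.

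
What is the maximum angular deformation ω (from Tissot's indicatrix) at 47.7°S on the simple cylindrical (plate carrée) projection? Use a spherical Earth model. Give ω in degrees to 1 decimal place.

In the plate carrée (x = Rλ, y = Rφ), meridians are true-scale (h = 1) and parallels are stretched by k = sec φ.
At 47.7°: h = 1.000, k = 1.486; principal scales a = 1.486, b = 1.000.
sin(ω/2) = (a − b)/(a + b) = 0.4859/2.486 = 0.1954, so ω = 2 arcsin(0.1954) ≈ 22.5°.

22.5°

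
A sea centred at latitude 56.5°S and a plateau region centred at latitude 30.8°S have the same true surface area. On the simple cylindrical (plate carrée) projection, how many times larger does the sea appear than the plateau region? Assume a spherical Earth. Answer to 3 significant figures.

For the equirectangular projection with φ₀ = 0 (plate carrée), h = 1 along meridians and k = sec φ along parallels.
Areal scale at 56.5°: h·k = 1.000 × 1.812 = 1.812.
Areal scale at 30.8°: h·k = 1.000 × 1.164 = 1.164.
Ratio = 1.812/1.164 ≈ 1.56.

1.56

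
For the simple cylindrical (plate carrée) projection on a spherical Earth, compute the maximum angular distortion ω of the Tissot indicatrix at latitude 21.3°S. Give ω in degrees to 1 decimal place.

For the equirectangular projection with φ₀ = 0 (plate carrée), h = 1 along meridians and k = sec φ along parallels.
At 21.3°: h = 1.000, k = 1.073; principal scales a = 1.073, b = 1.000.
sin(ω/2) = (a − b)/(a + b) = 0.07332/2.073 = 0.03536, so ω = 2 arcsin(0.03536) ≈ 4.1°.

4.1°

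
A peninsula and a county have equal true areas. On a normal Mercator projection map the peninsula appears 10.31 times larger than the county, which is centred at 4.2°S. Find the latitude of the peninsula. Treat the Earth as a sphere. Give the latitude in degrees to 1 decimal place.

On Mercator, (apparent₁)/(apparent₂) = sec²φ₁ / sec²φ₂ when true areas are equal.
cos²φ₂ / cos²φ₁ = 10.31  ⇒  cos φ₁ = cos 4.2° / √10.31 = 0.9973/3.211 = 0.3106.
φ₁ = arccos(0.3106) ≈ 71.9°.

71.9°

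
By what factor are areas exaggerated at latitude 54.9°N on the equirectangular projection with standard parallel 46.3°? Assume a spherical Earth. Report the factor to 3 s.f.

1.20

In the equirectangular projection with standard parallel φ₀ = 46.3° (x = Rλ cos φ₀, y = Rφ), meridians are true-scale (h = 1) and the parallel scale is k = cos φ₀ / cos φ.
Areal scale = h·k = 1 × cos φ₀ / cos φ; at 54.9°, h = 1.000, k = 1.202, so h·k = 1.202.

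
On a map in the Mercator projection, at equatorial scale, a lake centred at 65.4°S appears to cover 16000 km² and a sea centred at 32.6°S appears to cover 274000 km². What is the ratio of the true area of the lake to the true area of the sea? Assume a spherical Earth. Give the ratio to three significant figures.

Mercator's areal exaggeration is sec²φ; hence true area = (apparent area) · cos²φ.
True area of lake: 16000 × cos²(65.4°) = 16000 × 0.1733 = 2773 km².
True area of sea: 274000 × cos²(32.6°) = 274000 × 0.7097 = 194500 km².
Ratio = 2773 / 194500 ≈ 0.0143.

0.0143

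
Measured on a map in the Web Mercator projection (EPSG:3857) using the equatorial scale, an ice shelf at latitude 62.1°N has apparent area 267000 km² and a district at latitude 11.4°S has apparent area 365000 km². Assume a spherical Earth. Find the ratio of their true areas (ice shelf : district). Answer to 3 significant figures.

Since Mercator area scale is 1/cos²φ, the true area equals the apparent area multiplied by cos²φ.
True area of ice shelf: 267000 × cos²(62.1°) = 267000 × 0.2190 = 58460 km².
True area of district: 365000 × cos²(11.4°) = 365000 × 0.9609 = 350700 km².
Ratio = 58460 / 350700 ≈ 0.167.

0.167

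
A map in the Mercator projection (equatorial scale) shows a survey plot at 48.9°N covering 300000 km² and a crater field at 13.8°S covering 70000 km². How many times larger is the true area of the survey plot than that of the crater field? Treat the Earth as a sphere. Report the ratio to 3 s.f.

1.96

Since Mercator area scale is 1/cos²φ, the true area equals the apparent area multiplied by cos²φ.
True area of survey plot: 300000 × cos²(48.9°) = 300000 × 0.4321 = 129600 km².
True area of crater field: 70000 × cos²(13.8°) = 70000 × 0.9431 = 66020 km².
Ratio = 129600 / 66020 ≈ 1.96.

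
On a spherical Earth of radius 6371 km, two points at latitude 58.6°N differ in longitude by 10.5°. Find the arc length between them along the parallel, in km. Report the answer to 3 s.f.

608 km

Arc length along a parallel = R cos φ · Δλ (with Δλ in radians).
= 6371 × cos 58.6° × (10.5° × π/180) = 6371 × 0.5210 × 0.1833 ≈ 608 km.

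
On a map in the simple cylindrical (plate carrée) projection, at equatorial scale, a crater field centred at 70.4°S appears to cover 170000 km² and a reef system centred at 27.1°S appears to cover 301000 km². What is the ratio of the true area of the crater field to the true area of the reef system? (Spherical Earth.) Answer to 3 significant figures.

On the plate carrée, areal scale = h·k = 1 × sec φ, so true area = apparent × cos φ.
True area of crater field: 170000 × cos(70.4°) = 170000 × 0.3355 = 57030 km².
True area of reef system: 301000 × cos(27.1°) = 301000 × 0.8902 = 268000 km².
Ratio = 57030 / 268000 ≈ 0.213.

0.213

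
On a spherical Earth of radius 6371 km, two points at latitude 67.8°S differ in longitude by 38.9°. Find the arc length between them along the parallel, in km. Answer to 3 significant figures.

Arc length along a parallel = R cos φ · Δλ (with Δλ in radians).
= 6371 × cos 67.8° × (38.9° × π/180) = 6371 × 0.3778 × 0.6789 ≈ 1630 km.

1630 km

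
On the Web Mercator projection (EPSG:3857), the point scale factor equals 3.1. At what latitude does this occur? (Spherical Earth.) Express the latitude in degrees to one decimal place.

Mercator scale is k = sec φ = 1/cos φ.
1/cos φ = 3.1  ⇒  cos φ = 0.3226  ⇒  φ = arccos(0.3226) ≈ 71.2°.

71.2°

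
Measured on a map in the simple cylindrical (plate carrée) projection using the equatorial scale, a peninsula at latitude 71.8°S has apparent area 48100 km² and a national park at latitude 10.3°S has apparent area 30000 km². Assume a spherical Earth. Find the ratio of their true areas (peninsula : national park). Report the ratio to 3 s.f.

0.509

On the plate carrée, areal scale = h·k = 1 × sec φ, so true area = apparent × cos φ.
True area of peninsula: 48100 × cos(71.8°) = 48100 × 0.3123 = 15020 km².
True area of national park: 30000 × cos(10.3°) = 30000 × 0.9839 = 29520 km².
Ratio = 15020 / 29520 ≈ 0.509.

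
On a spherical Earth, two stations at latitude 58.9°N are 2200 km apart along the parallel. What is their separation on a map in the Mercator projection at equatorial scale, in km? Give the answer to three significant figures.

For Mercator, h = k = sec φ (a conformal cylindrical projection has a single point scale, 1/cos φ).
Along the parallel, k = sec 58.9° = 1/0.5165 = 1.936.
Map distance = 2200 × 1.936 ≈ 4260 km.

4260 km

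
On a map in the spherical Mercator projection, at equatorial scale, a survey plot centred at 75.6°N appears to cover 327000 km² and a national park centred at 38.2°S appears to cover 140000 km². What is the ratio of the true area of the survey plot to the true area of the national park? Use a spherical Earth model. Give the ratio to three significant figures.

Since Mercator area scale is 1/cos²φ, the true area equals the apparent area multiplied by cos²φ.
True area of survey plot: 327000 × cos²(75.6°) = 327000 × 0.06185 = 20220 km².
True area of national park: 140000 × cos²(38.2°) = 140000 × 0.6176 = 86460 km².
Ratio = 20220 / 86460 ≈ 0.234.

0.234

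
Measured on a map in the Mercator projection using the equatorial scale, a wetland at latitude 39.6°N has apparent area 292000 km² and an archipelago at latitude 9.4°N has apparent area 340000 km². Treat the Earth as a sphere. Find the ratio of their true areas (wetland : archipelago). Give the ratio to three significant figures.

On Mercator the areal scale is sec²φ, so true area = apparent × cos²φ.
True area of wetland: 292000 × cos²(39.6°) = 292000 × 0.5937 = 173400 km².
True area of archipelago: 340000 × cos²(9.4°) = 340000 × 0.9733 = 330900 km².
Ratio = 173400 / 330900 ≈ 0.524.

0.524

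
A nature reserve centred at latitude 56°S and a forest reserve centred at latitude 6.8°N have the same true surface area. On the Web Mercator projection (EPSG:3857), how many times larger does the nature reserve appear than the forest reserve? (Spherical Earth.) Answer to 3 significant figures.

Mercator is conformal with k = sec φ, so areal scale = k² = sec²φ.
At 56°: sec²(56°) = 1/0.5592² = 3.198.
At 6.8°: sec²(6.8°) = 1/0.9930² = 1.014.
Ratio = 3.198/1.014 = cos²(6.8°)/cos²(56°) ≈ 3.15.

3.15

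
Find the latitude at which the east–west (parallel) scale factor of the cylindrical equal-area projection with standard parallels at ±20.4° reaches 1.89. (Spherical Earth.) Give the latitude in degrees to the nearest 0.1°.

60.3°

A cylindrical equal-area projection with standard parallel φ₀ has meridian scale h = cos φ / cos φ₀ and parallel scale k = cos φ₀ / cos φ (so areas are preserved, h·k = 1).
k = cos φ₀ / cos φ = 1.89  ⇒  cos φ = cos 20.4° / 1.89 = 0.4959.
φ = arccos(0.4959) ≈ 60.3°.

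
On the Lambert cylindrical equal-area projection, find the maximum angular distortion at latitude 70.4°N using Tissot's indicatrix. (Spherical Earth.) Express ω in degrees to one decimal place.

The Lambert cylindrical equal-area projection is the cylindrical equal-area projection with its standard parallel at the equator (φ₀ = 0). For cylindrical equal-area with standard parallel φ₀, h = cos φ / cos φ₀ and k = cos φ₀ / cos φ, so h·k = 1.
At 70.4°: h = 0.3355, k = 2.981; principal scales a = 2.981, b = 0.3355.
sin(ω/2) = (a − b)/(a + b) = 2.646/3.317 = 0.7977, so ω = 2 arcsin(0.7977) ≈ 105.8°.

105.8°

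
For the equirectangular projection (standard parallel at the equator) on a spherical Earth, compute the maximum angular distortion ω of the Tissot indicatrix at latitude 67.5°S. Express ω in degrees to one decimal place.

53.0°

Plate carrée maps x = Rλ, y = Rφ. The meridian scale is h = 1 and the parallel scale is k = 1/cos φ = sec φ.
At 67.5°: h = 1.000, k = 2.613; principal scales a = 2.613, b = 1.000.
sin(ω/2) = (a − b)/(a + b) = 1.613/3.613 = 0.4465, so ω = 2 arcsin(0.4465) ≈ 53.0°.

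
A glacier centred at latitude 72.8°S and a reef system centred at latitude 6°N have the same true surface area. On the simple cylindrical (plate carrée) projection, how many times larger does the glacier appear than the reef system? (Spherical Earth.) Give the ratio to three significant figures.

For the equirectangular projection with φ₀ = 0 (plate carrée), h = 1 along meridians and k = sec φ along parallels.
Areal scale at 72.8°: h·k = 1.000 × 3.382 = 3.382.
Areal scale at 6°: h·k = 1.000 × 1.006 = 1.006.
Ratio = 3.382/1.006 ≈ 3.36.

3.36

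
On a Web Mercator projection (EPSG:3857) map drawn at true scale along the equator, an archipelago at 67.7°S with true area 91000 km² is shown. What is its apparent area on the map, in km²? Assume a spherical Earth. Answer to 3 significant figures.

632000 km²

The Mercator projection is conformal; its linear scale factor is the same in every direction and equals sec φ = 1/cos φ.
Areal scale = k² = sec²φ = 1/cos²(67.7°) = 1/0.3795² = 6.945.
Apparent area = 91000 × 6.945 ≈ 632000 km².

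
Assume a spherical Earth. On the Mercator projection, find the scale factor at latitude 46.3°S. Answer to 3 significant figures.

1.45

Mercator is conformal, so the point scale is isotropic: h = k = sec φ = 1/cos φ.
k = 1/cos 46.3° = 1/0.6909 = 1.447.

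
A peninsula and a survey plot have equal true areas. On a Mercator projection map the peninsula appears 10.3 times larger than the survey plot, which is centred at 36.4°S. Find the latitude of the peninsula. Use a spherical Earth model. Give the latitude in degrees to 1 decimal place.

On Mercator, (apparent₁)/(apparent₂) = sec²φ₁ / sec²φ₂ when true areas are equal.
cos²φ₂ / cos²φ₁ = 10.3  ⇒  cos φ₁ = cos 36.4° / √10.3 = 0.8049/3.209 = 0.2508.
φ₁ = arccos(0.2508) ≈ 75.5°.

75.5°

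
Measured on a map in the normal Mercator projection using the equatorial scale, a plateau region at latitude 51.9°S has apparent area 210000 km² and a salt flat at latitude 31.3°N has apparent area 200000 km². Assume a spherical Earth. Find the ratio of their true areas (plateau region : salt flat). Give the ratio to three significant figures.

Mercator's areal exaggeration is sec²φ; hence true area = (apparent area) · cos²φ.
True area of plateau region: 210000 × cos²(51.9°) = 210000 × 0.3807 = 79950 km².
True area of salt flat: 200000 × cos²(31.3°) = 200000 × 0.7301 = 146000 km².
Ratio = 79950 / 146000 ≈ 0.548.

0.548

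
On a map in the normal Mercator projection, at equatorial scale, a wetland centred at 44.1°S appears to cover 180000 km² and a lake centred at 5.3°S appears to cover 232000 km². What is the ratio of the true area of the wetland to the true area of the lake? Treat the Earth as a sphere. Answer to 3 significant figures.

Since Mercator area scale is 1/cos²φ, the true area equals the apparent area multiplied by cos²φ.
True area of wetland: 180000 × cos²(44.1°) = 180000 × 0.5157 = 92830 km².
True area of lake: 232000 × cos²(5.3°) = 232000 × 0.9915 = 230000 km².
Ratio = 92830 / 230000 ≈ 0.404.

0.404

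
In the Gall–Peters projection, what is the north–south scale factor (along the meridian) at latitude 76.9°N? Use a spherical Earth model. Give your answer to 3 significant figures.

The Gall–Peters projection is cylindrical equal-area with φ₀ = 45°. A cylindrical equal-area projection with standard parallel φ₀ has meridian scale h = cos φ / cos φ₀ and parallel scale k = cos φ₀ / cos φ (so areas are preserved, h·k = 1).
h = cos 76.9° / cos 45° = 0.2267/0.7071 = 0.3205.

0.321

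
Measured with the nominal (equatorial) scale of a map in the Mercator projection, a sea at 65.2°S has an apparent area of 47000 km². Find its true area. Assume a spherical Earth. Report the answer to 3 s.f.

For Mercator, h = k = sec φ (a conformal cylindrical projection has a single point scale, 1/cos φ).
Areal scale = k² = sec²φ = 1/cos²(65.2°) = 1/0.4195² = 5.684.
True area = apparent / (areal scale) = 47000 / 5.684 ≈ 8270 km².

8270 km²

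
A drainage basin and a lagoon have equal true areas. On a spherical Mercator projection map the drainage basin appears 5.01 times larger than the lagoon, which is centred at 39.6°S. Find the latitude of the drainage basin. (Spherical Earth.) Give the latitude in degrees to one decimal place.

69.9°

For equal true areas on Mercator, apparent areas scale as sec²φ, so the ratio is cos²φ₂ / cos²φ₁.
cos²φ₂ / cos²φ₁ = 5.01  ⇒  cos φ₁ = cos 39.6° / √5.01 = 0.7705/2.238 = 0.3442.
φ₁ = arccos(0.3442) ≈ 69.9°.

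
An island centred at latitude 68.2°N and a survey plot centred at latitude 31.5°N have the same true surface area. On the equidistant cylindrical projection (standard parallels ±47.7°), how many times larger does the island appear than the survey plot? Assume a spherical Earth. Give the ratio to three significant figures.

In the equirectangular projection with standard parallel φ₀ = 47.7° (x = Rλ cos φ₀, y = Rφ), meridians are true-scale (h = 1) and the parallel scale is k = cos φ₀ / cos φ.
Areal scale at 68.2°: h·k = 1.000 × 1.812 = 1.812.
Areal scale at 31.5°: h·k = 1.000 × 0.7893 = 0.7893.
Ratio = 1.812/0.7893 ≈ 2.30.

2.30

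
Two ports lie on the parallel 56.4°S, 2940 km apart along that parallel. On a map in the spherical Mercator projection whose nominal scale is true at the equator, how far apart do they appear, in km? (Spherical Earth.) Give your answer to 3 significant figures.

The Mercator projection is conformal; its linear scale factor is the same in every direction and equals sec φ = 1/cos φ.
Along the parallel, k = sec 56.4° = 1/0.5534 = 1.807.
Map distance = 2940 × 1.807 ≈ 5310 km.

5310 km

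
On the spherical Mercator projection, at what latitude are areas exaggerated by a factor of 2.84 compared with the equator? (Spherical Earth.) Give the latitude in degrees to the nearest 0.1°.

53.6°

Mercator areal scale is sec²φ.
sec²φ = 2.84  ⇒  cos²φ = 0.3521  ⇒  cos φ = 0.5934.
φ = arccos(0.5934) ≈ 53.6°.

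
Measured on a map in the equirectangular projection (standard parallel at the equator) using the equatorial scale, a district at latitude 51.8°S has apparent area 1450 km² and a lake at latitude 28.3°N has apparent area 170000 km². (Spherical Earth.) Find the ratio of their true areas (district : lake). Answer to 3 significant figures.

0.00599

On the plate carrée, areal scale = h·k = 1 × sec φ, so true area = apparent × cos φ.
True area of district: 1450 × cos(51.8°) = 1450 × 0.6184 = 896.7 km².
True area of lake: 170000 × cos(28.3°) = 170000 × 0.8805 = 149700 km².
Ratio = 896.7 / 149700 ≈ 0.00599.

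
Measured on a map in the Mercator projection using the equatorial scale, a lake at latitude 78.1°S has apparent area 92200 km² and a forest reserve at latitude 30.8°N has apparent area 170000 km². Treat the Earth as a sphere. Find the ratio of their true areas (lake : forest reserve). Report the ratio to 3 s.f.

Mercator's areal exaggeration is sec²φ; hence true area = (apparent area) · cos²φ.
True area of lake: 92200 × cos²(78.1°) = 92200 × 0.04252 = 3920 km².
True area of forest reserve: 170000 × cos²(30.8°) = 170000 × 0.7378 = 125400 km².
Ratio = 3920 / 125400 ≈ 0.0313.

0.0313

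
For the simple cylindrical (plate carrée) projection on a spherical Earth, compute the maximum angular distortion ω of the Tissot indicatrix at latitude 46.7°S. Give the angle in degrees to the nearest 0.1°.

21.5°

In the plate carrée (x = Rλ, y = Rφ), meridians are true-scale (h = 1) and parallels are stretched by k = sec φ.
At 46.7°: h = 1.000, k = 1.458; principal scales a = 1.458, b = 1.000.
sin(ω/2) = (a − b)/(a + b) = 0.4581/2.458 = 0.1864, so ω = 2 arcsin(0.1864) ≈ 21.5°.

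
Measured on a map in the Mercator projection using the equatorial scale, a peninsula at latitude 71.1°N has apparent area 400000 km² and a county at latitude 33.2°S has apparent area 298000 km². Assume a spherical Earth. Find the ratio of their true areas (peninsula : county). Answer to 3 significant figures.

0.201

Mercator's areal exaggeration is sec²φ; hence true area = (apparent area) · cos²φ.
True area of peninsula: 400000 × cos²(71.1°) = 400000 × 0.1049 = 41970 km².
True area of county: 298000 × cos²(33.2°) = 298000 × 0.7002 = 208700 km².
Ratio = 41970 / 208700 ≈ 0.201.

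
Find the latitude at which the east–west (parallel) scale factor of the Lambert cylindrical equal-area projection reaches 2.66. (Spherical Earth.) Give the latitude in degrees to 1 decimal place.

The Lambert cylindrical equal-area projection is the cylindrical equal-area projection with its standard parallel at the equator (φ₀ = 0). Cylindrical equal-area (φ₀ = 0°): h = cos φ / cos 0° along meridians, k = cos 0° / cos φ along parallels; h·k = 1.
k = cos φ₀ / cos φ = 2.66  ⇒  cos φ = cos 0° / 2.66 = 0.3759.
φ = arccos(0.3759) ≈ 67.9°.

67.9°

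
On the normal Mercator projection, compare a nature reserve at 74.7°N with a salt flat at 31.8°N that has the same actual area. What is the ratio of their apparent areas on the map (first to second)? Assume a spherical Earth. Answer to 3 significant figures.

Mercator areal scale is sec²φ.
At 74.7°: sec²(74.7°) = 1/0.2639² = 14.36.
At 31.8°: sec²(31.8°) = 1/0.8499² = 1.384.
Ratio = 14.36/1.384 = cos²(31.8°)/cos²(74.7°) ≈ 10.4.

10.4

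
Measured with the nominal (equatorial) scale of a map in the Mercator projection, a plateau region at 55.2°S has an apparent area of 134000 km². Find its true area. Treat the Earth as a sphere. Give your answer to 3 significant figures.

The Mercator projection is conformal; its linear scale factor is the same in every direction and equals sec φ = 1/cos φ.
Areal scale = k² = sec²φ = 1/cos²(55.2°) = 1/0.5707² = 3.070.
True area = apparent / (areal scale) = 134000 / 3.070 ≈ 43600 km².

43600 km²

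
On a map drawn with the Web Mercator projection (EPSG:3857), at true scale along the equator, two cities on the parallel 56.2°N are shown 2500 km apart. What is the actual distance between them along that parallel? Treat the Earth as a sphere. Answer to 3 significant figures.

1390 km

For Mercator, h = k = sec φ (a conformal cylindrical projection has a single point scale, 1/cos φ).
Along the parallel at 56.2°, map distances are exaggerated by k = sec 56.2° = 1.798.
True distance = 2500 / 1.798 = 2500 × cos 56.2° ≈ 1390 km.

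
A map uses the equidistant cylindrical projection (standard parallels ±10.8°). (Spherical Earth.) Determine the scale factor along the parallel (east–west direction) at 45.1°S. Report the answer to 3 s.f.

In the equirectangular projection with standard parallel φ₀ = 10.8° (x = Rλ cos φ₀, y = Rφ), meridians are true-scale (h = 1) and the parallel scale is k = cos φ₀ / cos φ.
k = cos 10.8° / cos 45.1° = 0.9823/0.7059 = 1.392.

1.39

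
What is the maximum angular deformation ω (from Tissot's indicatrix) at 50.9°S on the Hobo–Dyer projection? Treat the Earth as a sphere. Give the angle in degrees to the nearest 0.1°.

26.1°

Hobo–Dyer is a cylindrical equal-area projection with standard parallels at ±37.5°. For cylindrical equal-area with standard parallel φ₀, h = cos φ / cos φ₀ and k = cos φ₀ / cos φ, so h·k = 1.
At 50.9°: h = 0.7949, k = 1.258; principal scales a = 1.258, b = 0.7949.
sin(ω/2) = (a − b)/(a + b) = 0.4630/2.053 = 0.2255, so ω = 2 arcsin(0.2255) ≈ 26.1°.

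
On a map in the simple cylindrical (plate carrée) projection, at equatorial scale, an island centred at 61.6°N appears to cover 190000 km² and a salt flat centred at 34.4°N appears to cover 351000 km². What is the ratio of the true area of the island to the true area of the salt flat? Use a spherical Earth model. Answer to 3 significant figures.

On the plate carrée, areal scale = h·k = 1 × sec φ, so true area = apparent × cos φ.
True area of island: 190000 × cos(61.6°) = 190000 × 0.4756 = 90370 km².
True area of salt flat: 351000 × cos(34.4°) = 351000 × 0.8251 = 289600 km².
Ratio = 90370 / 289600 ≈ 0.312.

0.312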